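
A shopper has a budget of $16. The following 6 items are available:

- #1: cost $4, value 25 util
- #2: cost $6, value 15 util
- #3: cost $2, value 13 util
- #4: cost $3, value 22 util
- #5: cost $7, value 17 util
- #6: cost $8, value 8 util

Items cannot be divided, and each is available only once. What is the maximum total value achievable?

77 util

This is a 0/1 knapsack; check combinations near the capacity.
- #1+#3+#4+#5: cost 4+2+3+7=16, value 25+13+22+17=77
- #1+#2+#3+#4: cost 4+6+2+3=15, value 25+15+13+22=75
- #1+#4+#5: cost 4+3+7=14, value 25+22+17=64
- #1+#2+#4: cost 4+6+3=13, value 25+15+22=62
Best: 77 util.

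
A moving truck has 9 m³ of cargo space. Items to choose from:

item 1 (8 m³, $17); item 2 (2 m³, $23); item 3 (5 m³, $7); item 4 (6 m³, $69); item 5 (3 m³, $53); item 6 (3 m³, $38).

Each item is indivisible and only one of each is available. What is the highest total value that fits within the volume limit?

This is a 0/1 knapsack; check combinations near the capacity.
- item 4+item 5: volume 6+3=9, value 69+53=122
- item 2+item 5+item 6: volume 2+3+3=8, value 23+53+38=114
- item 4+item 6: volume 6+3=9, value 69+38=107
- item 2+item 4: volume 2+6=8, value 23+69=92
- item 5+item 6: volume 3+3=6, value 53+38=91
Best: $122.

$122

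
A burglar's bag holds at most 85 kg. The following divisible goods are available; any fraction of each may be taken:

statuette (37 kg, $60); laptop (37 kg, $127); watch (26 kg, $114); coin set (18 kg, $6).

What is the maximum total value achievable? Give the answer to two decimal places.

276.68

Take in order of value per unit:
- watch (114/26 per unit): all 26 → value 114, running total 114.00
- laptop (127/37 per unit): all 37 → value 127, running total 241.00
- statuette (60/37 per unit): 22 of 37 → value 22×60/37 = 35.6757, running total 276.68
Total 276.68.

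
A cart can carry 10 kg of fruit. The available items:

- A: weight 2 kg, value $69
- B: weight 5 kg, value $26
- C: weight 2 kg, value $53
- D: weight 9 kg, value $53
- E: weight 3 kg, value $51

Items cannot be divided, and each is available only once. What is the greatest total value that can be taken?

$173

This is a 0/1 knapsack; check combinations near the capacity.
- A+C+E: weight 2+2+3=7, value 69+53+51=173
- A+B+C: weight 2+5+2=9, value 69+26+53=148
- A+B+E: weight 2+5+3=10, value 69+26+51=146
- B+C+E: weight 5+2+3=10, value 26+53+51=130
- A+C: weight 2+2=4, value 69+53=122
Best: $173.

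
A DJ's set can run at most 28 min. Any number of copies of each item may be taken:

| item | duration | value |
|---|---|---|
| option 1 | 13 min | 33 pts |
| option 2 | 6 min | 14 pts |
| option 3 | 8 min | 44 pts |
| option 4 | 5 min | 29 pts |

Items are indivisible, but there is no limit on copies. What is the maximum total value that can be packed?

Best value-per-unit is option 4 at 29/5; filling with it alone gives 5×29 = 145.
Optimal mix: 1×option 3 + 4×option 4 → duration 28, value 160.

160 pts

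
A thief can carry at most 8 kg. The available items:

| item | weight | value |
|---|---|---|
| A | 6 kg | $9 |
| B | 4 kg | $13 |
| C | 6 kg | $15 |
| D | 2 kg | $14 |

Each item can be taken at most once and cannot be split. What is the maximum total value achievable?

Check high-value combinations within 8 kg:
- C+D: weight 6+2=8, value 15+14=29
- B+D: weight 4+2=6, value 13+14=27
- A+D: weight 6+2=8, value 9+14=23
- C: weight 6, value 15
- D: weight 2, value 14
Best: $29.

$29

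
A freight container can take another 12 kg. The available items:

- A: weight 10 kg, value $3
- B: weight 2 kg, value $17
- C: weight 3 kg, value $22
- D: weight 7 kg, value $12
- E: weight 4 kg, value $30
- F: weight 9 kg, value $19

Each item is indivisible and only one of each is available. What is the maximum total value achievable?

$69

Check high-value combinations within 12 kg:
- B+C+E: weight 2+3+4=9, value 17+22+30=69
- C+E: weight 3+4=7, value 22+30=52
- B+C+D: weight 2+3+7=12, value 17+22+12=51
- B+E: weight 2+4=6, value 17+30=47
Best: $69.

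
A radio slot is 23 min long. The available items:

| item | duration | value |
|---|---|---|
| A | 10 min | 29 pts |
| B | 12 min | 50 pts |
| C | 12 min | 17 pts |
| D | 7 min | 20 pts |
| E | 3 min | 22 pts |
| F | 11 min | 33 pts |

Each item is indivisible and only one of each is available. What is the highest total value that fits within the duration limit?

92 pts

Check high-value combinations within 23 min:
- B+D+E: duration 12+7+3=22, value 50+20+22=92
- B+F: duration 12+11=23, value 50+33=83
- A+B: duration 10+12=22, value 29+50=79
- D+E+F: duration 7+3+11=21, value 20+22+33=75
Best: 92 pts.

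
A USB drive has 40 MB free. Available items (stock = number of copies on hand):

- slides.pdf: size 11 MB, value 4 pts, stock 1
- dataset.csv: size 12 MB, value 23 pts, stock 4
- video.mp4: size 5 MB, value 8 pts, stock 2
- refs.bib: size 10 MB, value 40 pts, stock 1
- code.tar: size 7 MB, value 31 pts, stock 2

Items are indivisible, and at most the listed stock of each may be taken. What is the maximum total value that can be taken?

Top feasible selections:
- 1×dataset.csv + 1×refs.bib + 2×code.tar: size 36, value 125
- 2×video.mp4 + 1×refs.bib + 2×code.tar: size 34, value 118
- 1×slides.pdf + 1×video.mp4 + 1×refs.bib + 2×code.tar: size 40, value 114
Best: 125 pts.

125 pts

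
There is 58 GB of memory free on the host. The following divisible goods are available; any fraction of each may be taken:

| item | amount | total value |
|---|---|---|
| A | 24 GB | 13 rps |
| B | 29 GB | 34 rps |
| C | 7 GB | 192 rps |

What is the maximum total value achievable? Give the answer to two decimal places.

Take in order of value per unit:
- C (192/7 per unit): all 7 → value 192, running total 192.00
- B (34/29 per unit): all 29 → value 34, running total 226.00
- A (13/24 per unit): 22 of 24 → value 22×13/24 = 11.9167, running total 237.92
Total 237.92.

237.92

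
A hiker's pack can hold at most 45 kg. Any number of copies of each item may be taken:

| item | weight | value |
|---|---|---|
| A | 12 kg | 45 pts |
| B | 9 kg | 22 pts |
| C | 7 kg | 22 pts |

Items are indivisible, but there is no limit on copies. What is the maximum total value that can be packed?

Best value-per-unit is A at 45/12; filling with it alone gives 3×45 = 135.
Optimal mix: 3×A + 1×B → weight 45, value 157.

157 pts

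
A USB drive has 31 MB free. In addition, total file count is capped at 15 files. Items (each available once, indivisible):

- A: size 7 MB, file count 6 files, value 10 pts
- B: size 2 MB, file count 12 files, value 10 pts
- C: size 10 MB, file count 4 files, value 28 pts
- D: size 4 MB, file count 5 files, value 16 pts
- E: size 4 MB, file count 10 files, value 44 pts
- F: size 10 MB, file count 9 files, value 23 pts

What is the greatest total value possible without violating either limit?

Feasible sets respecting both limits:
- C+E: size 14, file count 14, value 72
- D+E: size 8, file count 15, value 60
- A+C+D: size 21, file count 15, value 54
Best: 72 pts.

72 pts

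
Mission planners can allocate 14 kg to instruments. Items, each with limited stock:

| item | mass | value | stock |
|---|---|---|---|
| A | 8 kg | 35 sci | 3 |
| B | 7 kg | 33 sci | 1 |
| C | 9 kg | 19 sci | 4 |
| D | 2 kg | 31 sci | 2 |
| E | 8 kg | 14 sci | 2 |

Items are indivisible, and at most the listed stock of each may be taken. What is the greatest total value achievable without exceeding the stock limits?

Best selections within mass 14 and stock limits:
- 1×A + 2×D: mass 12, value 97
- 1×B + 2×D: mass 11, value 95
- 1×C + 2×D: mass 13, value 81
- 2×D + 1×E: mass 12, value 76
Best: 97 sci.

97 sci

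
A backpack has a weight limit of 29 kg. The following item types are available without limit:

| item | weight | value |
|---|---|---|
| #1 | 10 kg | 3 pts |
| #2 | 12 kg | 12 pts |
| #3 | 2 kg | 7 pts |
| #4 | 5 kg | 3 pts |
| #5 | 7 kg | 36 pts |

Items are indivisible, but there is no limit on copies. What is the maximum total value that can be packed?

144 pts

Best value-per-unit is #5 at 36/7, and filling with it alone uses weight 4×7=28. No mix of the others beats 4×36 = 144.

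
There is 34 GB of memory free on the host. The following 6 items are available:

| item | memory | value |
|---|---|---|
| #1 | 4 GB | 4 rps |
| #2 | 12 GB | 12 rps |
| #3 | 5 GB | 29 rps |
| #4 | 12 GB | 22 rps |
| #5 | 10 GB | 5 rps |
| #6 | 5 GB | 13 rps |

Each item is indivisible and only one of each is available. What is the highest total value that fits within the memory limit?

Check high-value combinations within 34 GB:
- #2+#3+#4+#6: memory 12+5+12+5=34, value 12+29+22+13=76
- #3+#4+#5+#6: memory 5+12+10+5=32, value 29+22+5+13=69
- #1+#3+#4+#6: memory 4+5+12+5=26, value 4+29+22+13=68
- #1+#2+#3+#4: memory 4+12+5+12=33, value 4+12+29+22=67
- #3+#4+#6: memory 5+12+5=22, value 29+22+13=64
Best: 76 rps.

76 rps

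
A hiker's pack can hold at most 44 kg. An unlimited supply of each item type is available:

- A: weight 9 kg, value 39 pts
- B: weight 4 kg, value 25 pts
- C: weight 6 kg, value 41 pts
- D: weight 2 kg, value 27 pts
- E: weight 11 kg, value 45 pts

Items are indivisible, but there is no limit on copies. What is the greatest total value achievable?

Best value-per-unit is D at 27/2, and filling with it alone uses weight 22×2=44. No mix of the others beats 22×27 = 594.

594 pts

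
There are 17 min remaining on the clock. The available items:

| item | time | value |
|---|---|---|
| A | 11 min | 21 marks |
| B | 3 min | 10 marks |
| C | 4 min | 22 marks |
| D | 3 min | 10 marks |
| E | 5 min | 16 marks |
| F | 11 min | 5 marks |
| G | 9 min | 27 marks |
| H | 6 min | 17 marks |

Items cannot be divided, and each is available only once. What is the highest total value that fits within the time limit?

59 marks

This is a 0/1 knapsack; check combinations near the capacity.
- B+C+G: time 3+4+9=16, value 10+22+27=59
- C+D+G: time 4+3+9=16, value 22+10+27=59
- B+C+D+H: time 3+4+3+6=16, value 10+22+10+17=59
- B+C+D+E: time 3+4+3+5=15, value 10+22+10+16=58
Best: 59 marks.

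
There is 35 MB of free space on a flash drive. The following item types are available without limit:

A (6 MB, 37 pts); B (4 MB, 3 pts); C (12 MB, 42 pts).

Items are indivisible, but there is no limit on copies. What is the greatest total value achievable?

Best value-per-unit is A at 37/6; filling with it alone gives 5×37 = 185.
Optimal mix: 5×A + 1×B → size 34, value 188.

188 pts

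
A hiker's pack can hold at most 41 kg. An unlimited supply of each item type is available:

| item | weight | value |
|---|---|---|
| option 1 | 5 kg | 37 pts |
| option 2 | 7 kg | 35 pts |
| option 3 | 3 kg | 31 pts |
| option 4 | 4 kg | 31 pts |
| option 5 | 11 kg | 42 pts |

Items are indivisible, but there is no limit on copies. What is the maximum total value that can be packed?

409 pts

Best value-per-unit is option 3 at 31/3; filling with it alone gives 13×31 = 403.
Optimal mix: 1×option 1 + 12×option 3 → weight 41, value 409.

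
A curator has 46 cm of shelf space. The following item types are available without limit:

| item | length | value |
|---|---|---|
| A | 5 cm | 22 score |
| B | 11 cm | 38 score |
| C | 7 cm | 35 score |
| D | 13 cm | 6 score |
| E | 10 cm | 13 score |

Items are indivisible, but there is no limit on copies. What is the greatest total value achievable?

Best value-per-unit is C at 35/7; filling with it alone gives 6×35 = 210.
Optimal mix: 2×A + 5×C → length 45, value 219.

219 score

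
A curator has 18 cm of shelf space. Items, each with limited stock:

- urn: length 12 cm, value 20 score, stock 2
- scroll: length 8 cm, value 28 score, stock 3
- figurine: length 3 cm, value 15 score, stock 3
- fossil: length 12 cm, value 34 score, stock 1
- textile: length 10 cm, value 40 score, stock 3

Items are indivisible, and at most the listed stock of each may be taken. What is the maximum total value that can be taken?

73 score

Best selections within length 18 and stock limits:
- 1×scroll + 3×figurine: length 17, value 73
- 2×figurine + 1×textile: length 16, value 70
Best: 73 score.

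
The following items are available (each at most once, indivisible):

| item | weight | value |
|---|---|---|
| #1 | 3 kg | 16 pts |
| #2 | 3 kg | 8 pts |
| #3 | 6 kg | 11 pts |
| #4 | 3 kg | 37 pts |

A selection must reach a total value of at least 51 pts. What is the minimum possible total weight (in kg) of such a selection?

6

Subsets with value ≥ 51, sorted by total weight:
- #1+#4: weight 6, value 53
- #1+#2+#4: weight 9, value 61
Minimum weight: 6 kg.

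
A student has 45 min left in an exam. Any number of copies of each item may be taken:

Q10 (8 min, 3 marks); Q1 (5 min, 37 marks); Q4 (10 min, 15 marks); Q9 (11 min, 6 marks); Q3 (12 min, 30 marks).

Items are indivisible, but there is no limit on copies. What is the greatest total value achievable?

333 marks

Best value-per-unit is Q1 at 37/5, and filling with it alone uses time 9×5=45. No mix of the others beats 9×37 = 333.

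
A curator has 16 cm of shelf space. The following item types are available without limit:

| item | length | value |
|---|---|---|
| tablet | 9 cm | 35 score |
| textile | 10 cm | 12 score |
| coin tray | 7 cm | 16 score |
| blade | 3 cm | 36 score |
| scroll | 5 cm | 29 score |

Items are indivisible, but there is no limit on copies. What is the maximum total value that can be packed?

Best value-per-unit is blade at 36/3, and filling with it alone uses length 5×3=15. No mix of the others beats 5×36 = 180.

180 score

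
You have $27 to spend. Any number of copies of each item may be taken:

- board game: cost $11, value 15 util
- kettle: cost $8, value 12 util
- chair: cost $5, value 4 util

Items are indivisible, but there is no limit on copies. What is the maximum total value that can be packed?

39 util

Best value-per-unit is kettle at 12/8; filling with it alone gives 3×12 = 36.
Optimal mix: 1×board game + 2×kettle → cost 27, value 39.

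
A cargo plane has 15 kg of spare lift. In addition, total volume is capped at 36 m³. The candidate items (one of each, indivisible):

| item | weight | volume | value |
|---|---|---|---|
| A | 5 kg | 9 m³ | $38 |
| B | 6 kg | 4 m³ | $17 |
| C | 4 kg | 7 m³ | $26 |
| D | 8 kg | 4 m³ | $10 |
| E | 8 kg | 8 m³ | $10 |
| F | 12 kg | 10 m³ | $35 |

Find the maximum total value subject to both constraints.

$81

Feasible sets respecting both limits:
- A+B+C: weight 15, volume 20, value 81
- A+C: weight 9, volume 16, value 64
- A+B: weight 11, volume 13, value 55
- A+D: weight 13, volume 13, value 48
Best: $81.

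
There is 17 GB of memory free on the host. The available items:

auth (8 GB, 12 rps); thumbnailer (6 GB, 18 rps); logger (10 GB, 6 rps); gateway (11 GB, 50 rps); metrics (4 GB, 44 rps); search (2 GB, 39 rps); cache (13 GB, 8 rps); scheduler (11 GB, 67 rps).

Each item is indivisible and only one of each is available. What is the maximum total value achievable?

Check high-value combinations within 17 GB:
- metrics+search+scheduler: memory 4+2+11=17, value 44+39+67=150
- gateway+metrics+search: memory 11+4+2=17, value 50+44+39=133
- metrics+scheduler: memory 4+11=15, value 44+67=111
- search+scheduler: memory 2+11=13, value 39+67=106
- thumbnailer+metrics+search: memory 6+4+2=12, value 18+44+39=101
Best: 150 rps.

150 rps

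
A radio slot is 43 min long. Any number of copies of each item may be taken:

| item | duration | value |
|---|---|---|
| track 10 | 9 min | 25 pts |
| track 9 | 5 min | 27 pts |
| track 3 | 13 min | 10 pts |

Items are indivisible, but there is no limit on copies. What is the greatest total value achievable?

216 pts

Best value-per-unit is track 9 at 27/5, and filling with it alone uses duration 8×5=40. No mix of the others beats 8×27 = 216.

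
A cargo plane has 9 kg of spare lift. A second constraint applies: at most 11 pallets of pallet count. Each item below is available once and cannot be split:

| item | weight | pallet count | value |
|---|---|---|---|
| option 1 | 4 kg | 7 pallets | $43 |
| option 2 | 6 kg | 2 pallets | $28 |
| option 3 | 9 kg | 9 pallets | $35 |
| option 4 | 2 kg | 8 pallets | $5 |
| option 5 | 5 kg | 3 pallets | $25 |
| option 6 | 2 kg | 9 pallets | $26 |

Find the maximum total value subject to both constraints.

$68

Feasible sets respecting both limits:
- option 1+option 5: weight 9, pallet count 10, value 68
- option 2+option 6: weight 8, pallet count 11, value 54
- option 1: weight 4, pallet count 7, value 43
Best: $68.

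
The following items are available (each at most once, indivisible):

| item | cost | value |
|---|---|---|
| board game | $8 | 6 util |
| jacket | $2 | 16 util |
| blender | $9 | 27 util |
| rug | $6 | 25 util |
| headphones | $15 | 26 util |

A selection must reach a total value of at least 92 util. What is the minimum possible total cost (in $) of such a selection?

Subsets with value ≥ 92, sorted by total cost:
- jacket+blender+rug+headphones: cost 32, value 94
- board game+jacket+blender+rug+headphones: cost 40, value 100
Minimum cost: 32 $.

32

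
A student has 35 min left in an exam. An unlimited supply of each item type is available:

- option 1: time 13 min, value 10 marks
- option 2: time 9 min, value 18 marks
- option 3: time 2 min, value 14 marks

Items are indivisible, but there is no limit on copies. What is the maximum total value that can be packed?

238 marks

Best value-per-unit is option 3 at 14/2, and filling with it alone uses time 17×2=34. No mix of the others beats 17×14 = 238.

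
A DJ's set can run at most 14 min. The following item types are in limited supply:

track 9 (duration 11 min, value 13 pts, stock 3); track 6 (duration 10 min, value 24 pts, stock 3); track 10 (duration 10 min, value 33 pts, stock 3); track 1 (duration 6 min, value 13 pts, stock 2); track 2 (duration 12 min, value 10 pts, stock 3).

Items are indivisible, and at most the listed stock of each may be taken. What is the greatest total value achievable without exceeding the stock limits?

Best selections within duration 14 and stock limits:
- 1×track 10: duration 10, value 33
- 2×track 1: duration 12, value 26
Best: 33 pts.

33 pts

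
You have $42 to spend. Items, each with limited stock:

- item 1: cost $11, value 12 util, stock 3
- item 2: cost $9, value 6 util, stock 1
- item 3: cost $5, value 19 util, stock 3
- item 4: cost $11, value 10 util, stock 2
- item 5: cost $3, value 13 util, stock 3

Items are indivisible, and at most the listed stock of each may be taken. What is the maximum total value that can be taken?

108 util

Best selections within cost 42 and stock limits:
- 1×item 1 + 3×item 3 + 3×item 5: cost 35, value 108
- 3×item 3 + 1×item 4 + 3×item 5: cost 35, value 106
- 1×item 2 + 3×item 3 + 3×item 5: cost 33, value 102
Best: 108 util.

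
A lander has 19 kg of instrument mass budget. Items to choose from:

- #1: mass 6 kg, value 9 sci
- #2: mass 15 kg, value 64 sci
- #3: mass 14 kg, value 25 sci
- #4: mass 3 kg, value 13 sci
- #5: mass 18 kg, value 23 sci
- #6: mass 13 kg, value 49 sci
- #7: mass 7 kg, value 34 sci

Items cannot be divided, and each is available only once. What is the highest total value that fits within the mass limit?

Check high-value combinations within 19 kg:
- #2+#4: mass 15+3=18, value 64+13=77
- #2: mass 15, value 64
- #4+#6: mass 3+13=16, value 13+49=62
- #1+#6: mass 6+13=19, value 9+49=58
Best: 77 sci.

77 sci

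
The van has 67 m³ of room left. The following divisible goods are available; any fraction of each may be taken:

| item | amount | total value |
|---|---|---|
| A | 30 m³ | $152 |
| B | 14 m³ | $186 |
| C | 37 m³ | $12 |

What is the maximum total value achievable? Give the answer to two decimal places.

345.46

Take in order of value per unit:
- B (186/14 per unit): all 14 → value 186, running total 186.00
- A (152/30 per unit): all 30 → value 152, running total 338.00
- C (12/37 per unit): 23 of 37 → value 23×12/37 = 7.4595, running total 345.46
Total 345.46.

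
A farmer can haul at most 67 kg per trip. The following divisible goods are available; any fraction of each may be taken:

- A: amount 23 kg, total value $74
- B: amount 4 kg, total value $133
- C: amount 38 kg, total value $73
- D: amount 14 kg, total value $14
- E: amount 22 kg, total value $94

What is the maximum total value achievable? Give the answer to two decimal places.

Take in order of value per unit:
- B (133/4 per unit): all 4 → value 133, running total 133.00
- E (94/22 per unit): all 22 → value 94, running total 227.00
- A (74/23 per unit): all 23 → value 74, running total 301.00
- C (73/38 per unit): 18 of 38 → value 18×73/38 = 34.5789, running total 335.58
Total 335.58.

335.58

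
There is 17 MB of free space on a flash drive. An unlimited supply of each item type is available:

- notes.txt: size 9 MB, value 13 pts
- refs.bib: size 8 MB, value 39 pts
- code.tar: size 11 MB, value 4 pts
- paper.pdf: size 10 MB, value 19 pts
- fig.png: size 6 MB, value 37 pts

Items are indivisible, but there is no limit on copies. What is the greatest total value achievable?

78 pts

Best value-per-unit is fig.png at 37/6; filling with it alone gives 2×37 = 74.
Optimal mix: 2×refs.bib → size 16, value 78.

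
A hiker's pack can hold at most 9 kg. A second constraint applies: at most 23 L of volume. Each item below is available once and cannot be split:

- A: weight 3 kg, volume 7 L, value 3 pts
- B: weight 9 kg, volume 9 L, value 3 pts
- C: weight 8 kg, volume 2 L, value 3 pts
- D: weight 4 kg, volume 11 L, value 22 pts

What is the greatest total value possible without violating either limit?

25 pts

Feasible sets respecting both limits:
- A+D: weight 7, volume 18, value 25
- D: weight 4, volume 11, value 22
- A: weight 3, volume 7, value 3
- B: weight 9, volume 9, value 3
Best: 25 pts.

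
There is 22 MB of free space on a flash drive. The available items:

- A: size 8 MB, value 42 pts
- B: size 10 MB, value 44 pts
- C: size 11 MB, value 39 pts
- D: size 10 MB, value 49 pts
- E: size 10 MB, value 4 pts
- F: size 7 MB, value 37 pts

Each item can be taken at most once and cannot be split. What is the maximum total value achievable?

93 pts

Check high-value combinations within 22 MB:
- B+D: size 10+10=20, value 44+49=93
- A+D: size 8+10=18, value 42+49=91
- C+D: size 11+10=21, value 39+49=88
- D+F: size 10+7=17, value 49+37=86
Best: 93 pts.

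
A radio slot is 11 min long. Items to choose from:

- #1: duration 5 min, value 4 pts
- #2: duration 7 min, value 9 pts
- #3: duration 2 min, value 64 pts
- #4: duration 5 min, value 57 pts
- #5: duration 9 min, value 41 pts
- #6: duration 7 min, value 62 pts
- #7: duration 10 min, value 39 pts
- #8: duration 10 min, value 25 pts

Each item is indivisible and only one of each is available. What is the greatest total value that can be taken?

Check high-value combinations within 11 min:
- #3+#6: duration 2+7=9, value 64+62=126
- #3+#4: duration 2+5=7, value 64+57=121
- #3+#5: duration 2+9=11, value 64+41=105
- #2+#3: duration 7+2=9, value 9+64=73
Best: 126 pts.

126 pts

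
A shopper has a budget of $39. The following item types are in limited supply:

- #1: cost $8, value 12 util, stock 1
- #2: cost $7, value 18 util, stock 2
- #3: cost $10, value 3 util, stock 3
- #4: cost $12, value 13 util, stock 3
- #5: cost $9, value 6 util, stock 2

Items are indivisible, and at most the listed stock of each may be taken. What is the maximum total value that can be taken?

Top feasible selections:
- 2×#2 + 2×#4: cost 38, value 62
- 1×#1 + 2×#2 + 1×#4: cost 34, value 61
- 1×#1 + 1×#2 + 2×#4: cost 39, value 56
- 2×#2 + 1×#4 + 1×#5: cost 35, value 55
Best: 62 util.

62 util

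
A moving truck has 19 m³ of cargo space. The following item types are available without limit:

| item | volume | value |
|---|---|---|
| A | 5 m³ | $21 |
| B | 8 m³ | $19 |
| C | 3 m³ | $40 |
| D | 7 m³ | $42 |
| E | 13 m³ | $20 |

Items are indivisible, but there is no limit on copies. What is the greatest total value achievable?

Best value-per-unit is C at 40/3, and filling with it alone uses volume 6×3=18. No mix of the others beats 6×40 = 240.

$240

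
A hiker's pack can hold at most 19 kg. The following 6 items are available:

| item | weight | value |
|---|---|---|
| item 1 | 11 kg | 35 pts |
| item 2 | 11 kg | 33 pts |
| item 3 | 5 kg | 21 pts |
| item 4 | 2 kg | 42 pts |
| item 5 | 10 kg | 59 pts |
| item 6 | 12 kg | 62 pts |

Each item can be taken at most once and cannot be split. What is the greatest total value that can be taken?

Check high-value combinations within 19 kg:
- item 3+item 4+item 6: weight 5+2+12=19, value 21+42+62=125
- item 3+item 4+item 5: weight 5+2+10=17, value 21+42+59=122
- item 4+item 6: weight 2+12=14, value 42+62=104
Best: 125 pts.

125 pts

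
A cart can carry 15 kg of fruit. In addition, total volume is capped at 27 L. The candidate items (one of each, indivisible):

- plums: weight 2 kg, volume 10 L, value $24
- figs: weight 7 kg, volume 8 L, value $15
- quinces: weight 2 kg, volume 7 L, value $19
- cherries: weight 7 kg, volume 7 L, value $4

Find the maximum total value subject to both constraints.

$58

Feasible sets respecting both limits:
- plums+figs+quinces: weight 11, volume 25, value 58
- plums+quinces+cherries: weight 11, volume 24, value 47
- plums+quinces: weight 4, volume 17, value 43
Best: $58.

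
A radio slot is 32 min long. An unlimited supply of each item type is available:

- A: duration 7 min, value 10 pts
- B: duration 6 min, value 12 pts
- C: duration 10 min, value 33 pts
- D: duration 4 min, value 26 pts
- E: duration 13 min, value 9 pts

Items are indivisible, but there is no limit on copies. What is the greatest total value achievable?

208 pts

Best value-per-unit is D at 26/4, and filling with it alone uses duration 8×4=32. No mix of the others beats 8×26 = 208.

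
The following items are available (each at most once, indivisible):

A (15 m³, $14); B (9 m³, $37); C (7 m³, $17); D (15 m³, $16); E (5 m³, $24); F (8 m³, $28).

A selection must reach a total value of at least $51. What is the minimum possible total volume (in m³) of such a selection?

13

Subsets with value ≥ 51, sorted by total volume:
- E+F: volume 13, value 52
- B+E: volume 14, value 61
Minimum volume: 13 m³.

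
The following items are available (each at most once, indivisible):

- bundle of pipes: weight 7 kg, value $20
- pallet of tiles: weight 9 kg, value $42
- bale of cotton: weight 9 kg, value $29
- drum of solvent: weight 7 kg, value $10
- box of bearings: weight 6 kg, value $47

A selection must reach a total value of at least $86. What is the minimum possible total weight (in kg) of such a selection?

15

Subsets with value ≥ 86, sorted by total weight:
- pallet of tiles+box of bearings: weight 15, value 89
- bundle of pipes+pallet of tiles+box of bearings: weight 22, value 109
- pallet of tiles+drum of solvent+box of bearings: weight 22, value 99
- bundle of pipes+bale of cotton+box of bearings: weight 22, value 96
Minimum weight: 15 kg.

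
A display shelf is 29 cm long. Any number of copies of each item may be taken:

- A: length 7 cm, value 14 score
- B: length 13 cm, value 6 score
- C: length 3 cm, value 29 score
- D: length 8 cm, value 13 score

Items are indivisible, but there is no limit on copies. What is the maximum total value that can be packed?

261 score

Best value-per-unit is C at 29/3, and filling with it alone uses length 9×3=27. No mix of the others beats 9×29 = 261.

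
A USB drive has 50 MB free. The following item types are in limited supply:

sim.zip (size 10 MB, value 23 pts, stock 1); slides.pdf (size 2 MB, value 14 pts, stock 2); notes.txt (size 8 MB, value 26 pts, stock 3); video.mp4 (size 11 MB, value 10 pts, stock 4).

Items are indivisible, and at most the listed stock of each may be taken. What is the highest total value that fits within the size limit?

139 pts

Best selections within size 50 and stock limits:
- 1×sim.zip + 2×slides.pdf + 3×notes.txt + 1×video.mp4: size 49, value 139
- 1×sim.zip + 2×slides.pdf + 3×notes.txt: size 38, value 129
Best: 139 pts.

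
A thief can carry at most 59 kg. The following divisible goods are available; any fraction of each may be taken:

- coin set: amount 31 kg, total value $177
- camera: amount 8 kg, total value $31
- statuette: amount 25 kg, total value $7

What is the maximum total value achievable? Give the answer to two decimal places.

Take in order of value per unit:
- coin set (177/31 per unit): all 31 → value 177, running total 177.00
- camera (31/8 per unit): all 8 → value 31, running total 208.00
- statuette (7/25 per unit): 20 of 25 → value 20×7/25 = 5.6000, running total 213.60
Total 213.60.

213.60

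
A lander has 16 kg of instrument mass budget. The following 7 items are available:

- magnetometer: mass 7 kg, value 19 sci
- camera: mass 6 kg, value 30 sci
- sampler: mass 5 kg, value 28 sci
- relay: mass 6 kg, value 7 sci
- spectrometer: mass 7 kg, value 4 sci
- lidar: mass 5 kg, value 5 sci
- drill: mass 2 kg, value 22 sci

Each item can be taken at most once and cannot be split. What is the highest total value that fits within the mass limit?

80 sci

This is a 0/1 knapsack; check combinations near the capacity.
- camera+sampler+drill: mass 6+5+2=13, value 30+28+22=80
- magnetometer+camera+drill: mass 7+6+2=15, value 19+30+22=71
- magnetometer+sampler+drill: mass 7+5+2=14, value 19+28+22=69
- camera+sampler+lidar: mass 6+5+5=16, value 30+28+5=63
- camera+relay+drill: mass 6+6+2=14, value 30+7+22=59
Best: 80 sci.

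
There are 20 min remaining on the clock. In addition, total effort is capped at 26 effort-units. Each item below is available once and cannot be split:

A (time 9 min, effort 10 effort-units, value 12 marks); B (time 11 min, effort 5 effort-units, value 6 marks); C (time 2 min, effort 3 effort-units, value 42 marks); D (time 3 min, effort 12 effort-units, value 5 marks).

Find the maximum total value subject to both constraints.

59 marks

Feasible sets respecting both limits:
- A+C+D: time 14, effort 25, value 59
- A+C: time 11, effort 13, value 54
- B+C+D: time 16, effort 20, value 53
Best: 59 marks.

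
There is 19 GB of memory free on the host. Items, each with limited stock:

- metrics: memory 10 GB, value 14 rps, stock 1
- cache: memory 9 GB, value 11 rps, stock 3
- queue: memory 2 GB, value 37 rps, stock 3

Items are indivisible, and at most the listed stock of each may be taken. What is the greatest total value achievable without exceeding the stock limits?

Best selections within memory 19 and stock limits:
- 1×metrics + 3×queue: memory 16, value 125
- 1×cache + 3×queue: memory 15, value 122
- 3×queue: memory 6, value 111
Best: 125 rps.

125 rps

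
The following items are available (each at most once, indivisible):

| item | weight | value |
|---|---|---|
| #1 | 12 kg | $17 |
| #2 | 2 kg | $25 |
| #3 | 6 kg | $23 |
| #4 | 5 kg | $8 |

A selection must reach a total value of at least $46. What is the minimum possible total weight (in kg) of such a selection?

8

Subsets with value ≥ 46, sorted by total weight:
- #2+#3: weight 8, value 48
- #2+#3+#4: weight 13, value 56
- #1+#2+#4: weight 19, value 50
Minimum weight: 8 kg.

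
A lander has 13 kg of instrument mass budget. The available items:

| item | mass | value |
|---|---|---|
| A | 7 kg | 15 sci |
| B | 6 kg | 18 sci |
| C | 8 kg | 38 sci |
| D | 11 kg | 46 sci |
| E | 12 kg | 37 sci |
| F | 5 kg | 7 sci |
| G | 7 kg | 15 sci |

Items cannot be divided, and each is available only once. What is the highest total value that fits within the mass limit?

Check high-value combinations within 13 kg:
- D: mass 11, value 46
- C+F: mass 8+5=13, value 38+7=45
- C: mass 8, value 38
- E: mass 12, value 37
Best: 46 sci.

46 sci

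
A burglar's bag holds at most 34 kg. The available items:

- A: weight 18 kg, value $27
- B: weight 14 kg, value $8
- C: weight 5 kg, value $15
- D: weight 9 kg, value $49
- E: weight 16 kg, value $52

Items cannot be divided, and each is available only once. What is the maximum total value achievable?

$116

Check high-value combinations within 34 kg:
- C+D+E: weight 5+9+16=30, value 15+49+52=116
- D+E: weight 9+16=25, value 49+52=101
- A+C+D: weight 18+5+9=32, value 27+15+49=91
- A+E: weight 18+16=34, value 27+52=79
- A+D: weight 18+9=27, value 27+49=76
Best: $116.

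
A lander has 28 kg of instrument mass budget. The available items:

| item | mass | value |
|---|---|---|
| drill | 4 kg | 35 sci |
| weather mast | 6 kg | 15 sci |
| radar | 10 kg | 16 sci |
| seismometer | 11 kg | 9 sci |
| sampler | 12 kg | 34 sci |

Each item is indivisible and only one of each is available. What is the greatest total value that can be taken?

85 sci

This is a 0/1 knapsack; check combinations near the capacity.
- drill+radar+sampler: mass 4+10+12=26, value 35+16+34=85
- drill+weather mast+sampler: mass 4+6+12=22, value 35+15+34=84
- drill+seismometer+sampler: mass 4+11+12=27, value 35+9+34=78
- drill+sampler: mass 4+12=16, value 35+34=69
Best: 85 sci.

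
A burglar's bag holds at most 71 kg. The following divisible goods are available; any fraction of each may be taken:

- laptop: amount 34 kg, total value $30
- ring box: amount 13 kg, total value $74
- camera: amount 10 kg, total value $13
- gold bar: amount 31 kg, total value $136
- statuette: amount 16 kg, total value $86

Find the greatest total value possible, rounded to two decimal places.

Take in order of value per unit:
- ring box (74/13 per unit): all 13 → value 74, running total 74.00
- statuette (86/16 per unit): all 16 → value 86, running total 160.00
- gold bar (136/31 per unit): all 31 → value 136, running total 296.00
- camera (13/10 per unit): all 10 → value 13, running total 309.00
- laptop (30/34 per unit): 1 of 34 → value 1×30/34 = 0.8824, running total 309.88
Total 309.88.

309.88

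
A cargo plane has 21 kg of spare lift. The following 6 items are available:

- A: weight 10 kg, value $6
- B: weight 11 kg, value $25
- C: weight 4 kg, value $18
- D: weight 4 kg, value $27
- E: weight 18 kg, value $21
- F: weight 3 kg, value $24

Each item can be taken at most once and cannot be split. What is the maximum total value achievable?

Check high-value combinations within 21 kg:
- B+D+F: weight 11+4+3=18, value 25+27+24=76
- A+C+D+F: weight 10+4+4+3=21, value 6+18+27+24=75
- B+C+D: weight 11+4+4=19, value 25+18+27=70
- C+D+F: weight 4+4+3=11, value 18+27+24=69
Best: $76.

$76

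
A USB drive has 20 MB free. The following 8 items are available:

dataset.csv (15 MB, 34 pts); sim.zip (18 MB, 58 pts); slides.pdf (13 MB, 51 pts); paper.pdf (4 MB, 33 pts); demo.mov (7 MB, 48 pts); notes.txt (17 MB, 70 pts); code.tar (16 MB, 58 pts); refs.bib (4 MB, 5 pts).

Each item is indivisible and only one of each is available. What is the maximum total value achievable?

99 pts

This is a 0/1 knapsack; check combinations near the capacity.
- slides.pdf+demo.mov: size 13+7=20, value 51+48=99
- paper.pdf+code.tar: size 4+16=20, value 33+58=91
- paper.pdf+demo.mov+refs.bib: size 4+7+4=15, value 33+48+5=86
Best: 99 pts.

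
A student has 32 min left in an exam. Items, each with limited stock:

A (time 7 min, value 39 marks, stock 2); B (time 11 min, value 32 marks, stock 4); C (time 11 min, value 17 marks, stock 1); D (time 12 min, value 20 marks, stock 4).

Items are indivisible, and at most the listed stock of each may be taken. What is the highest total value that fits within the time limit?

110 marks

Top feasible selections:
- 2×A + 1×B: time 25, value 110
- 1×A + 2×B: time 29, value 103
- 2×A + 1×D: time 26, value 98
Best: 110 marks.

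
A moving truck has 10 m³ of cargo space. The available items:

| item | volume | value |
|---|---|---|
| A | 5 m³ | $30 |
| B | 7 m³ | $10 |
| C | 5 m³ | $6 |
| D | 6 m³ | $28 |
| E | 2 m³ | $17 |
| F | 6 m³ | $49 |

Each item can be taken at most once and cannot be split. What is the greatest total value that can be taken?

Check high-value combinations within 10 m³:
- E+F: volume 2+6=8, value 17+49=66
- F: volume 6, value 49
- A+E: volume 5+2=7, value 30+17=47
- D+E: volume 6+2=8, value 28+17=45
Best: $66.

$66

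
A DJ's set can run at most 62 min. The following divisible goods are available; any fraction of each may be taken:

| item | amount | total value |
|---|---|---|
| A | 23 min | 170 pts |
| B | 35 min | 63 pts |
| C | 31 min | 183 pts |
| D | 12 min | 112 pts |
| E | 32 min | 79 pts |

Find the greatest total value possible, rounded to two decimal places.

441.39

Take in order of value per unit:
- D (112/12 per unit): all 12 → value 112, running total 112.00
- A (170/23 per unit): all 23 → value 170, running total 282.00
- C (183/31 per unit): 27 of 31 → value 27×183/31 = 159.3871, running total 441.39
Total 441.39.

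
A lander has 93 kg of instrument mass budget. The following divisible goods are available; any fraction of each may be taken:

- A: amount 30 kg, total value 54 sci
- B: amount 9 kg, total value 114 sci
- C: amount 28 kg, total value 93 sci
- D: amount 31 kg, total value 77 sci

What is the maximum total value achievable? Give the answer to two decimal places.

Take in order of value per unit:
- B (114/9 per unit): all 9 → value 114, running total 114.00
- C (93/28 per unit): all 28 → value 93, running total 207.00
- D (77/31 per unit): all 31 → value 77, running total 284.00
- A (54/30 per unit): 25 of 30 → value 25×54/30 = 45.0000, running total 329.00
Total 329.00.

329.00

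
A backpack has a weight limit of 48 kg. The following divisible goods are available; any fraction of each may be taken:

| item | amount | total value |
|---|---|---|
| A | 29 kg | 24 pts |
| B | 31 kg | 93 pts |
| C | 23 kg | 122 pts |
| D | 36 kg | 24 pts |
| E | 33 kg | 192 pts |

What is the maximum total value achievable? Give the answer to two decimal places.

Take in order of value per unit:
- E (192/33 per unit): all 33 → value 192, running total 192.00
- C (122/23 per unit): 15 of 23 → value 15×122/23 = 79.5652, running total 271.57
Total 271.57.

271.57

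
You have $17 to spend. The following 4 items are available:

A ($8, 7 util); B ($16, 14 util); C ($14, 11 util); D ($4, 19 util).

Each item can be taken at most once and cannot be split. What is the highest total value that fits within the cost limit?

26 util

This is a 0/1 knapsack; check combinations near the capacity.
- A+D: cost 8+4=12, value 7+19=26
- D: cost 4, value 19
- B: cost 16, value 14
- C: cost 14, value 11
Best: 26 util.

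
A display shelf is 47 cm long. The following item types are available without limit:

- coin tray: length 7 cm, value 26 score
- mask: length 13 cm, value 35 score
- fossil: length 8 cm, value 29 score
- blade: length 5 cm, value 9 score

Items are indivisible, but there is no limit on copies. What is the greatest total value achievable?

171 score

Best value-per-unit is coin tray at 26/7; filling with it alone gives 6×26 = 156.
Optimal mix: 1×coin tray + 5×fossil → length 47, value 171.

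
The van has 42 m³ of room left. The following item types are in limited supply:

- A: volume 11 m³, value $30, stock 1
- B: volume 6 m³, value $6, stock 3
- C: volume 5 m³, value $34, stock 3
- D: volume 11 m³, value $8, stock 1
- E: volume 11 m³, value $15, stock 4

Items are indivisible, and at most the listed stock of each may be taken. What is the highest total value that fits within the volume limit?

Top feasible selections:
- 1×A + 3×C + 1×E: volume 37, value 147
- 1×A + 2×B + 3×C: volume 38, value 144
Best: $147.

$147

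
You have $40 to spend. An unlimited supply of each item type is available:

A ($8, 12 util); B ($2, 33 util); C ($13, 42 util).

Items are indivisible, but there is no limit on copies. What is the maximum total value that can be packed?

Best value-per-unit is B at 33/2, and filling with it alone uses cost 20×2=40. No mix of the others beats 20×33 = 660.

660 util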